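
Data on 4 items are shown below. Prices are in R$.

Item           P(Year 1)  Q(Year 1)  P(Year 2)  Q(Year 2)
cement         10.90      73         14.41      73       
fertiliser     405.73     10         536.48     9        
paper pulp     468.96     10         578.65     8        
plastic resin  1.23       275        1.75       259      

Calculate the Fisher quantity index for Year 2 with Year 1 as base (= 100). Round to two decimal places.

Laspeyres component (base-period weights):
ΣP(Year 1)Q(Year 2) = 10.90×73 + 405.73×9 + 468.96×8 + 1.23×259 = 795.7 + 3651.57 + 3751.68 + 318.57 = 8517.52
ΣP(Year 1)Q(Year 1) = 10.90×73 + 405.73×10 + 468.96×10 + 1.23×275 = 795.7 + 4057.3 + 4689.6 + 338.25 = 9880.85
L = 8517.52 / 9880.85 × 100 = 86.2023
Paasche component (current-period weights):
ΣP(Year 2)Q(Year 2) = 14.41×73 + 536.48×9 + 578.65×8 + 1.75×259 = 1051.93 + 4828.32 + 4629.2 + 453.25 = 10962.7
ΣP(Year 2)Q(Year 1) = 14.41×73 + 536.48×10 + 578.65×10 + 1.75×275 = 1051.93 + 5364.8 + 5786.5 + 481.25 = 12684.48
P = 10962.7 / 12684.48 × 100 = 86.4261
Fisher = √(L × P) = √(86.2023 × 86.4261) = 86.3141

86.31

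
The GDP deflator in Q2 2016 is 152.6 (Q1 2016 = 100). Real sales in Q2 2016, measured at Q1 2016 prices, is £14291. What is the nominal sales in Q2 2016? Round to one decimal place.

21808.1

Nominal = Real × (Index/100) = 14291 × (152.6/100)
        = 14291 × 1.526 = 21808.0660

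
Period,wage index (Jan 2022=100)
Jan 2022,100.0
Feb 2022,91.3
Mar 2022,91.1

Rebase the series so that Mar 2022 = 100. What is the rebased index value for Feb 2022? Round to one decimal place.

Rebased(Feb 2022) = 91.3 / 91.1 × 100 = 100.2195

100.2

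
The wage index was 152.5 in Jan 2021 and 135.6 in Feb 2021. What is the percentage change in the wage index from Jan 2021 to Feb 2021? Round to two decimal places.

Change = (135.6 − 152.5) / 152.5 × 100
       = -16.9 / 152.5 × 100 = -11.0820%

-11.08%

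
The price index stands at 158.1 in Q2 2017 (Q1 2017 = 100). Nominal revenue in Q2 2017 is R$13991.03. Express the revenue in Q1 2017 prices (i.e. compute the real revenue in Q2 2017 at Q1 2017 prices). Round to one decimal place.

Real = Nominal ÷ (Index/100) = 13991.03 ÷ (158.1/100)
     = 13991.03 ÷ 1.581 = 8849.4813

8849.5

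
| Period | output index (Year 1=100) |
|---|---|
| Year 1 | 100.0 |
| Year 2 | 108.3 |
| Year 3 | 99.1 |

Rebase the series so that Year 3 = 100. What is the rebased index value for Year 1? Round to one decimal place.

Rebased(Year 1) = 100.0 / 99.1 × 100 = 100.9082

100.9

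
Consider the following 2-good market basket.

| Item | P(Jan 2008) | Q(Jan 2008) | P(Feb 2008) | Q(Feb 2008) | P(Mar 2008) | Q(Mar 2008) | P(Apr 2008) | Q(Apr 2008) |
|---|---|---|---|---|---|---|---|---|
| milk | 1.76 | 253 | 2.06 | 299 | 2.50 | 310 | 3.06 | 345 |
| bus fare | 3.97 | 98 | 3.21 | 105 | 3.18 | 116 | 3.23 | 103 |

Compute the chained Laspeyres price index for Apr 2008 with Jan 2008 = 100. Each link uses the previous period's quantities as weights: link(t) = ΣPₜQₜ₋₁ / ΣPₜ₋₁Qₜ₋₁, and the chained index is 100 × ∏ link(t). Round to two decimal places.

Link Jan 2008→Feb 2008:
ΣP(Feb 2008)Q(Jan 2008) = 2.06×253 + 3.21×98 = 521.18 + 314.58 = 835.76
ΣP(Jan 2008)Q(Jan 2008) = 1.76×253 + 3.97×98 = 445.28 + 389.06 = 834.34
link = 835.76/834.34 = 1.001702
Link Feb 2008→Mar 2008:
ΣP(Mar 2008)Q(Feb 2008) = 2.50×299 + 3.18×105 = 747.5 + 333.9 = 1081.4
ΣP(Feb 2008)Q(Feb 2008) = 2.06×299 + 3.21×105 = 615.94 + 337.05 = 952.99
link = 1081.4/952.99 = 1.134744
Link Mar 2008→Apr 2008:
ΣP(Apr 2008)Q(Mar 2008) = 3.06×310 + 3.23×116 = 948.6 + 374.68 = 1323.28
ΣP(Mar 2008)Q(Mar 2008) = 2.50×310 + 3.18×116 = 775 + 368.88 = 1143.88
link = 1323.28/1143.88 = 1.156835
Chained index = 100 × 1.001702 × 1.134744 × 1.156835 = 131.4946

131.49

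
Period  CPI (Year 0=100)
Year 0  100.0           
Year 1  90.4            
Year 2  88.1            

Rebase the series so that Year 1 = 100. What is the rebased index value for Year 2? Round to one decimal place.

Rebased(Year 2) = 88.1 / 90.4 × 100 = 97.4558

97.5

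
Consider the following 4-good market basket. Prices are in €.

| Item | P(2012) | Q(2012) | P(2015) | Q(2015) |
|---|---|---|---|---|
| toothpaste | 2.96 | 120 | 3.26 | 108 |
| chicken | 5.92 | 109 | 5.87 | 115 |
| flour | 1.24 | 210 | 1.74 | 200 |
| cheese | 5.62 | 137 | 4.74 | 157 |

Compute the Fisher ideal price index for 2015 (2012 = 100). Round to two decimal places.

100.10

Laspeyres component (base-period weights):
ΣP(2015)Q(2012) = 3.26×120 + 5.87×109 + 1.74×210 + 4.74×137 = 391.2 + 639.83 + 365.4 + 649.38 = 2045.81
ΣP(2012)Q(2012) = 2.96×120 + 5.92×109 + 1.24×210 + 5.62×137 = 355.2 + 645.28 + 260.4 + 769.94 = 2030.82
L = 2045.81 / 2030.82 × 100 = 100.7381
Paasche component (current-period weights):
ΣP(2015)Q(2015) = 3.26×108 + 5.87×115 + 1.74×200 + 4.74×157 = 352.08 + 675.05 + 348 + 744.18 = 2119.31
ΣP(2012)Q(2015) = 2.96×108 + 5.92×115 + 1.24×200 + 5.62×157 = 319.68 + 680.8 + 248 + 882.34 = 2130.82
P = 2119.31 / 2130.82 × 100 = 99.4598
Fisher = √(L × P) = √(100.7381 × 99.4598) = 100.0969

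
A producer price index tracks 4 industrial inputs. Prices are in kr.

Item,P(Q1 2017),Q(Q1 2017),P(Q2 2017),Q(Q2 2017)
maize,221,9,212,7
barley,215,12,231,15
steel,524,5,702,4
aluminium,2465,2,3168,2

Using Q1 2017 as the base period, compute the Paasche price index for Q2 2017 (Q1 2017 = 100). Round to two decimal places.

Paasche price index uses current-period quantities as weights.
ΣP(Q2 2017)·Q(Q2 2017) = 212×7 + 231×15 + 702×4 + 3168×2 = 1484 + 3465 + 2808 + 6336 = 14093
ΣP(Q1 2017)·Q(Q2 2017) = 221×7 + 215×15 + 524×4 + 2465×2 = 1547 + 3225 + 2096 + 4930 = 11798
Index = 14093 / 11798 × 100 = 119.4524

119.45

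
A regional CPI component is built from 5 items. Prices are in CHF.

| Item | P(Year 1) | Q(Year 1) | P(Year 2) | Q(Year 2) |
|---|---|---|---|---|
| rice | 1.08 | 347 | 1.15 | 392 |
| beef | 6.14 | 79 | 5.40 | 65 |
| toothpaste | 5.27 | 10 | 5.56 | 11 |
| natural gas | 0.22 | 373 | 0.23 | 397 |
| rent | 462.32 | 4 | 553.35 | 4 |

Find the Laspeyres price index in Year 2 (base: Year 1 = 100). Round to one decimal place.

111.8

Laspeyres price index uses base-period quantities as weights.
ΣP(Year 2)·Q(Year 1) = 1.15×347 + 5.40×79 + 5.56×10 + 0.23×373 + 553.35×4 = 399.05 + 426.6 + 55.6 + 85.79 + 2213.4 = 3180.44
ΣP(Year 1)·Q(Year 1) = 1.08×347 + 6.14×79 + 5.27×10 + 0.22×373 + 462.32×4 = 374.76 + 485.06 + 52.7 + 82.06 + 1849.28 = 2843.86
Index = 3180.44 / 2843.86 × 100 = 111.8353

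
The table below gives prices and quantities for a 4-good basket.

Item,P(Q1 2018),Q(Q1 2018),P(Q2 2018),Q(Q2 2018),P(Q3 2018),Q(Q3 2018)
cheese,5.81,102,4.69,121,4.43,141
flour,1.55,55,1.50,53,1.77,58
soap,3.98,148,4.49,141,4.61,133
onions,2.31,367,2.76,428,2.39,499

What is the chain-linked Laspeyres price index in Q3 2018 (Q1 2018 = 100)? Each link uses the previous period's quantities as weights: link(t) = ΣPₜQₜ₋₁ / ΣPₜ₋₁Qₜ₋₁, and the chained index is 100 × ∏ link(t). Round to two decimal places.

99.03

Link Q1 2018→Q2 2018:
ΣP(Q2 2018)Q(Q1 2018) = 4.69×102 + 1.50×55 + 4.49×148 + 2.76×367 = 478.38 + 82.5 + 664.52 + 1012.92 = 2238.32
ΣP(Q1 2018)Q(Q1 2018) = 5.81×102 + 1.55×55 + 3.98×148 + 2.31×367 = 592.62 + 85.25 + 589.04 + 847.77 = 2114.68
link = 2238.32/2114.68 = 1.058467
Link Q2 2018→Q3 2018:
ΣP(Q3 2018)Q(Q2 2018) = 4.43×121 + 1.77×53 + 4.61×141 + 2.39×428 = 536.03 + 93.81 + 650.01 + 1022.92 = 2302.77
ΣP(Q2 2018)Q(Q2 2018) = 4.69×121 + 1.50×53 + 4.49×141 + 2.76×428 = 567.49 + 79.5 + 633.09 + 1181.28 = 2461.36
link = 2302.77/2461.36 = 0.935568
Chained index = 100 × 1.058467 × 0.935568 = 99.0268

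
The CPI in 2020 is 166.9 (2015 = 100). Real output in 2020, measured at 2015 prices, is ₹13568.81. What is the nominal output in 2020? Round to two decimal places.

22646.34

Nominal = Real × (Index/100) = 13568.81 × (166.9/100)
        = 13568.81 × 1.669 = 22646.3439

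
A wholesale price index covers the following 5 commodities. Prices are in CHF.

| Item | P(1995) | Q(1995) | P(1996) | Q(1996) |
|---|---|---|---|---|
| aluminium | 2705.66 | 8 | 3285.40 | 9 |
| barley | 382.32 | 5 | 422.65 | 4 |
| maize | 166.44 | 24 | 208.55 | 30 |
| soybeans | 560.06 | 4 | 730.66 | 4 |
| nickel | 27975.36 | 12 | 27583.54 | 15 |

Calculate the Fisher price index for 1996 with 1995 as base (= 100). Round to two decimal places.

100.41

Laspeyres component (base-period weights):
ΣP(1996)Q(1995) = 3285.40×8 + 422.65×5 + 208.55×24 + 730.66×4 + 27583.54×12 = 26283.2 + 2113.25 + 5005.2 + 2922.64 + 331002.48 = 367326.77
ΣP(1995)Q(1995) = 2705.66×8 + 382.32×5 + 166.44×24 + 560.06×4 + 27975.36×12 = 21645.28 + 1911.6 + 3994.56 + 2240.24 + 335704.32 = 365496
L = 367326.77 / 365496 × 100 = 100.5009
Paasche component (current-period weights):
ΣP(1996)Q(1996) = 3285.40×9 + 422.65×4 + 208.55×30 + 730.66×4 + 27583.54×15 = 29568.6 + 1690.6 + 6256.5 + 2922.64 + 413753.1 = 454191.44
ΣP(1995)Q(1996) = 2705.66×9 + 382.32×4 + 166.44×30 + 560.06×4 + 27975.36×15 = 24350.94 + 1529.28 + 4993.2 + 2240.24 + 419630.4 = 452744.06
P = 454191.44 / 452744.06 × 100 = 100.3197
Fisher = √(L × P) = √(100.5009 × 100.3197) = 100.4103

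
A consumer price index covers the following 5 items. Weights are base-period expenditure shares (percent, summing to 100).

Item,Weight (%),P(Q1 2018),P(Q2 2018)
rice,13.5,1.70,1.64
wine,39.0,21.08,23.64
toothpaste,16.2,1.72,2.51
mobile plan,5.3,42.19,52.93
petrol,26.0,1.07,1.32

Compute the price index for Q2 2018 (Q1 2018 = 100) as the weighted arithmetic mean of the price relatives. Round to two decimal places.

rice: 13.5 × (1.64/1.70) = 13.5 × 0.964706 = 13.0235
wine: 39.0 × (23.64/21.08) = 39.0 × 1.121442 = 43.7362
toothpaste: 16.2 × (2.51/1.72) = 16.2 × 1.459302 = 23.6407
mobile plan: 5.3 × (52.93/42.19) = 5.3 × 1.254563 = 6.6492
petrol: 26.0 × (1.32/1.07) = 26.0 × 1.233645 = 32.0748
Index = Σ wᵢ·(p₁ᵢ/p₀ᵢ) = 13.0235 + 43.7362 + 23.6407 + 6.6492 + 32.0748 = 119.1244

119.12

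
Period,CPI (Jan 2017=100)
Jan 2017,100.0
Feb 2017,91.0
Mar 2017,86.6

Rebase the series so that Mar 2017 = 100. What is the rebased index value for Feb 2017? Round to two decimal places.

105.08

Rebased(Feb 2017) = 91.0 / 86.6 × 100 = 105.0808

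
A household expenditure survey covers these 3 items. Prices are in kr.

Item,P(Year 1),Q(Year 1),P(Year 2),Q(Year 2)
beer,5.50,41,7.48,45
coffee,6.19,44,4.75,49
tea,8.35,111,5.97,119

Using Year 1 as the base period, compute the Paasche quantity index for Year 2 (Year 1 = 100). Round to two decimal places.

Paasche quantity index uses current-period prices as weights.
ΣP(Year 2)·Q(Year 2) = 7.48×45 + 4.75×49 + 5.97×119 = 336.6 + 232.75 + 710.43 = 1279.78
ΣP(Year 2)·Q(Year 1) = 7.48×41 + 4.75×44 + 5.97×111 = 306.68 + 209 + 662.67 = 1178.35
Index = 1279.78 / 1178.35 × 100 = 108.6078

108.61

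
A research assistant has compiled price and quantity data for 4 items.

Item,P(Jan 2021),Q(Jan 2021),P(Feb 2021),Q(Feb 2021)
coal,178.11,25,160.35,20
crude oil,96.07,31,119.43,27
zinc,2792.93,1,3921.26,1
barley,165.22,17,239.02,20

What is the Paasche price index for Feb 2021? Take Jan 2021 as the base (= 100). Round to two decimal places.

Paasche price index uses current-period quantities as weights.
ΣP(Feb 2021)·Q(Feb 2021) = 160.35×20 + 119.43×27 + 3921.26×1 + 239.02×20 = 3207 + 3224.61 + 3921.26 + 4780.4 = 15133.27
ΣP(Jan 2021)·Q(Feb 2021) = 178.11×20 + 96.07×27 + 2792.93×1 + 165.22×20 = 3562.2 + 2593.89 + 2792.93 + 3304.4 = 12253.42
Index = 15133.27 / 12253.42 × 100 = 123.5024

123.50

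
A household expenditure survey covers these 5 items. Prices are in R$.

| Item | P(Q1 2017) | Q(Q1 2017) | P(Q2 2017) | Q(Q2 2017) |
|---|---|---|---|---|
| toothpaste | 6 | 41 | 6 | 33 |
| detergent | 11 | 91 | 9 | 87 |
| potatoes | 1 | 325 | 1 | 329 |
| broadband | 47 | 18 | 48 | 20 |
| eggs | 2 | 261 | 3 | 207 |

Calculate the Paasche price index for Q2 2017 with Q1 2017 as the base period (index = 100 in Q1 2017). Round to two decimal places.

101.87

Paasche price index uses current-period quantities as weights.
ΣP(Q2 2017)·Q(Q2 2017) = 6×33 + 9×87 + 1×329 + 48×20 + 3×207 = 198 + 783 + 329 + 960 + 621 = 2891
ΣP(Q1 2017)·Q(Q2 2017) = 6×33 + 11×87 + 1×329 + 47×20 + 2×207 = 198 + 957 + 329 + 940 + 414 = 2838
Index = 2891 / 2838 × 100 = 101.8675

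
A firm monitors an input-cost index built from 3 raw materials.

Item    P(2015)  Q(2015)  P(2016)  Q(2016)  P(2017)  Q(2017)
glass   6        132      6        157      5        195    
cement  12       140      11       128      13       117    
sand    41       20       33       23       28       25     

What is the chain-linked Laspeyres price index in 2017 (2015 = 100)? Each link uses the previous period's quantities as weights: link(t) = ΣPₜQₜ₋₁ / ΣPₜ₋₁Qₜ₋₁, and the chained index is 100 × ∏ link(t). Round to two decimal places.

Link 2015→2016:
ΣP(2016)Q(2015) = 6×132 + 11×140 + 33×20 = 792 + 1540 + 660 = 2992
ΣP(2015)Q(2015) = 6×132 + 12×140 + 41×20 = 792 + 1680 + 820 = 3292
link = 2992/3292 = 0.908870
Link 2016→2017:
ΣP(2017)Q(2016) = 5×157 + 13×128 + 28×23 = 785 + 1664 + 644 = 3093
ΣP(2016)Q(2016) = 6×157 + 11×128 + 33×23 = 942 + 1408 + 759 = 3109
link = 3093/3109 = 0.994854
Chained index = 100 × 0.908870 × 0.994854 = 90.4193

90.42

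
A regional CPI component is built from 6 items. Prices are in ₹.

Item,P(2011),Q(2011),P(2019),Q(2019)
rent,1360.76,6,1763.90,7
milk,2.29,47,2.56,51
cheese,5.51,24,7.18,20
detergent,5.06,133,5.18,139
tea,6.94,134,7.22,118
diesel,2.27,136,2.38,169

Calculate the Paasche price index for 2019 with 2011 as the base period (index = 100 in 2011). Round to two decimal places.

125.20

Paasche price index uses current-period quantities as weights.
ΣP(2019)·Q(2019) = 1763.90×7 + 2.56×51 + 7.18×20 + 5.18×139 + 7.22×118 + 2.38×169 = 12347.3 + 130.56 + 143.6 + 720.02 + 851.96 + 402.22 = 14595.66
ΣP(2011)·Q(2019) = 1360.76×7 + 2.29×51 + 5.51×20 + 5.06×139 + 6.94×118 + 2.27×169 = 9525.32 + 116.79 + 110.2 + 703.34 + 818.92 + 383.63 = 11658.2
Index = 14595.66 / 11658.2 × 100 = 125.1965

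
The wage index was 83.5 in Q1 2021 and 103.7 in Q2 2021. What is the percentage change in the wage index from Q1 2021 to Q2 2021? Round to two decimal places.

24.19%

Change = (103.7 − 83.5) / 83.5 × 100
       = 20.2 / 83.5 × 100 = 24.1916%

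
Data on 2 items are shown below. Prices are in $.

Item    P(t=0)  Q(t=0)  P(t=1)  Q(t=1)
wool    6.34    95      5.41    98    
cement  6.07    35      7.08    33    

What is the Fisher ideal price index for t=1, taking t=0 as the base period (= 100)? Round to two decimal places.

Laspeyres component (base-period weights):
ΣP(t=1)Q(t=0) = 5.41×95 + 7.08×35 = 513.95 + 247.8 = 761.75
ΣP(t=0)Q(t=0) = 6.34×95 + 6.07×35 = 602.3 + 212.45 = 814.75
L = 761.75 / 814.75 × 100 = 93.4949
Paasche component (current-period weights):
ΣP(t=1)Q(t=1) = 5.41×98 + 7.08×33 = 530.18 + 233.64 = 763.82
ΣP(t=0)Q(t=1) = 6.34×98 + 6.07×33 = 621.32 + 200.31 = 821.63
P = 763.82 / 821.63 × 100 = 92.9640
Fisher = √(L × P) = √(93.4949 × 92.9640) = 93.2291

93.23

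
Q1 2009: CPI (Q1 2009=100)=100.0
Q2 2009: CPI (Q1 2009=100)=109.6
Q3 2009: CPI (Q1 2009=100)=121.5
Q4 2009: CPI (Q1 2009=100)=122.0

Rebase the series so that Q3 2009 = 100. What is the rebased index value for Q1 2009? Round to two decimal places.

82.30

Rebased(Q1 2009) = 100.0 / 121.5 × 100 = 82.3045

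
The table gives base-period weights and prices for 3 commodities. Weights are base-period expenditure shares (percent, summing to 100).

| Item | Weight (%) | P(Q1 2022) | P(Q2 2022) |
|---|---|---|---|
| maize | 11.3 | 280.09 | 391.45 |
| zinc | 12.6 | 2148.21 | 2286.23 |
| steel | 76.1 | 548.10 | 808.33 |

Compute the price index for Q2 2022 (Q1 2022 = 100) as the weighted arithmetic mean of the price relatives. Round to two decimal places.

141.43

maize: 11.3 × (391.45/280.09) = 11.3 × 1.397586 = 15.7927
zinc: 12.6 × (2286.23/2148.21) = 12.6 × 1.064249 = 13.4095
steel: 76.1 × (808.33/548.10) = 76.1 × 1.474786 = 112.2312
Index = Σ wᵢ·(p₁ᵢ/p₀ᵢ) = 15.7927 + 13.4095 + 112.2312 = 141.4334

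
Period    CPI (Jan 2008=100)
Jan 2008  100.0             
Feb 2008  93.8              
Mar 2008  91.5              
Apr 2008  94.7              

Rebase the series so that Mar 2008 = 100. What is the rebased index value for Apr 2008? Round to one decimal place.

Rebased(Apr 2008) = 94.7 / 91.5 × 100 = 103.4973

103.5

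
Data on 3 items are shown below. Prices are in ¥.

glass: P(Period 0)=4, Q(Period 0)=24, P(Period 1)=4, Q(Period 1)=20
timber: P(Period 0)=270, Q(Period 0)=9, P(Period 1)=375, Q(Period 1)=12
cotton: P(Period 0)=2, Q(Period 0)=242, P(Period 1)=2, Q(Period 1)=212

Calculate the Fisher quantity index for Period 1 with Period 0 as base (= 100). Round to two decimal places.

125.45

Laspeyres component (base-period weights):
ΣP(Period 0)Q(Period 1) = 4×20 + 270×12 + 2×212 = 80 + 3240 + 424 = 3744
ΣP(Period 0)Q(Period 0) = 4×24 + 270×9 + 2×242 = 96 + 2430 + 484 = 3010
L = 3744 / 3010 × 100 = 124.3854
Paasche component (current-period weights):
ΣP(Period 1)Q(Period 1) = 4×20 + 375×12 + 2×212 = 80 + 4500 + 424 = 5004
ΣP(Period 1)Q(Period 0) = 4×24 + 375×9 + 2×242 = 96 + 3375 + 484 = 3955
P = 5004 / 3955 × 100 = 126.5234
Fisher = √(L × P) = √(124.3854 × 126.5234) = 125.4498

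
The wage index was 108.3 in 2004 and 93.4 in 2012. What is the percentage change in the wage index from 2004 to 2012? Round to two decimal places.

-13.76%

Change = (93.4 − 108.3) / 108.3 × 100
       = -14.9 / 108.3 × 100 = -13.7581%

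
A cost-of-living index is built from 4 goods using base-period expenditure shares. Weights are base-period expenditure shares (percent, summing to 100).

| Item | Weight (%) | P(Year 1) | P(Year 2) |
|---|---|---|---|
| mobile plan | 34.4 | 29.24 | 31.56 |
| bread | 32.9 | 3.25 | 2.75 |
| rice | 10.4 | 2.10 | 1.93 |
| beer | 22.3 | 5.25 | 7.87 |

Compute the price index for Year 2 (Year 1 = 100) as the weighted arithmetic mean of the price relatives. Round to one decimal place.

108.0

mobile plan: 34.4 × (31.56/29.24) = 34.4 × 1.079343 = 37.1294
bread: 32.9 × (2.75/3.25) = 32.9 × 0.846154 = 27.8385
rice: 10.4 × (1.93/2.10) = 10.4 × 0.919048 = 9.5581
beer: 22.3 × (7.87/5.25) = 22.3 × 1.499048 = 33.4288
Index = Σ wᵢ·(p₁ᵢ/p₀ᵢ) = 37.1294 + 27.8385 + 9.5581 + 33.4288 = 107.9547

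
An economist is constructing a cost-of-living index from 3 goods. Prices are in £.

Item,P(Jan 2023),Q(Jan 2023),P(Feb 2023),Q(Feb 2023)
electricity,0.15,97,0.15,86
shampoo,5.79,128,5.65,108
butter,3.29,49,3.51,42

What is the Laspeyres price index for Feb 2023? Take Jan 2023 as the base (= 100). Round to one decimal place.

99.2

Laspeyres price index uses base-period quantities as weights.
ΣP(Feb 2023)·Q(Jan 2023) = 0.15×97 + 5.65×128 + 3.51×49 = 14.55 + 723.2 + 171.99 = 909.74
ΣP(Jan 2023)·Q(Jan 2023) = 0.15×97 + 5.79×128 + 3.29×49 = 14.55 + 741.12 + 161.21 = 916.88
Index = 909.74 / 916.88 × 100 = 99.2213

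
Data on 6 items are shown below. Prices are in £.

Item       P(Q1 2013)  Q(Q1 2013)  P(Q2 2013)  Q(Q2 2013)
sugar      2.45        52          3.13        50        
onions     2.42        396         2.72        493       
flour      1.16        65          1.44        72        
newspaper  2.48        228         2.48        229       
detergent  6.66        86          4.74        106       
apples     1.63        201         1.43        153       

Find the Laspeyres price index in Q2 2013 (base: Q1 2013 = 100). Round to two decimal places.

Laspeyres price index uses base-period quantities as weights.
ΣP(Q2 2013)·Q(Q1 2013) = 3.13×52 + 2.72×396 + 1.44×65 + 2.48×228 + 4.74×86 + 1.43×201 = 162.76 + 1077.12 + 93.6 + 565.44 + 407.64 + 287.43 = 2593.99
ΣP(Q1 2013)·Q(Q1 2013) = 2.45×52 + 2.42×396 + 1.16×65 + 2.48×228 + 6.66×86 + 1.63×201 = 127.4 + 958.32 + 75.4 + 565.44 + 572.76 + 327.63 = 2626.95
Index = 2593.99 / 2626.95 × 100 = 98.7453

98.75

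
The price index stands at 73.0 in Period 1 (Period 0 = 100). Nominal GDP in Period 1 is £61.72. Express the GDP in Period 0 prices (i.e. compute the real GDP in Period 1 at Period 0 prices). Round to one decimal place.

84.5

Real = Nominal ÷ (Index/100) = 61.72 ÷ (73.0/100)
     = 61.72 ÷ 0.730 = 84.5479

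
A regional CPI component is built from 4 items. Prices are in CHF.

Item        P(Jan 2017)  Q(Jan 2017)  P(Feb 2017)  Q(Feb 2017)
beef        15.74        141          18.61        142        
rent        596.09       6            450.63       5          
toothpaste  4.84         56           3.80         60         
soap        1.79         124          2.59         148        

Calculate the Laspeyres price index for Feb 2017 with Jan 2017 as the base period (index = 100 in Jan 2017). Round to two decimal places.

Laspeyres price index uses base-period quantities as weights.
ΣP(Feb 2017)·Q(Jan 2017) = 18.61×141 + 450.63×6 + 3.80×56 + 2.59×124 = 2624.01 + 2703.78 + 212.8 + 321.16 = 5861.75
ΣP(Jan 2017)·Q(Jan 2017) = 15.74×141 + 596.09×6 + 4.84×56 + 1.79×124 = 2219.34 + 3576.54 + 271.04 + 221.96 = 6288.88
Index = 5861.75 / 6288.88 × 100 = 93.2082

93.21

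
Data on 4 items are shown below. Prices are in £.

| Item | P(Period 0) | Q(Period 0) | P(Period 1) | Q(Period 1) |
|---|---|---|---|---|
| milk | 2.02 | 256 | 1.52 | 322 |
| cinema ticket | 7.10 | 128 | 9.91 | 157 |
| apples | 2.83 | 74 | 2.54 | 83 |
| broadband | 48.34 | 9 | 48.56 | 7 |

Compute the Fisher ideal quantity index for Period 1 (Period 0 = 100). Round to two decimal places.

Laspeyres component (base-period weights):
ΣP(Period 0)Q(Period 1) = 2.02×322 + 7.10×157 + 2.83×83 + 48.34×7 = 650.44 + 1114.7 + 234.89 + 338.38 = 2338.41
ΣP(Period 0)Q(Period 0) = 2.02×256 + 7.10×128 + 2.83×74 + 48.34×9 = 517.12 + 908.8 + 209.42 + 435.06 = 2070.4
L = 2338.41 / 2070.4 × 100 = 112.9448
Paasche component (current-period weights):
ΣP(Period 1)Q(Period 1) = 1.52×322 + 9.91×157 + 2.54×83 + 48.56×7 = 489.44 + 1555.87 + 210.82 + 339.92 = 2596.05
ΣP(Period 1)Q(Period 0) = 1.52×256 + 9.91×128 + 2.54×74 + 48.56×9 = 389.12 + 1268.48 + 187.96 + 437.04 = 2282.6
P = 2596.05 / 2282.6 × 100 = 113.7321
Fisher = √(L × P) = √(112.9448 × 113.7321) = 113.3378

113.34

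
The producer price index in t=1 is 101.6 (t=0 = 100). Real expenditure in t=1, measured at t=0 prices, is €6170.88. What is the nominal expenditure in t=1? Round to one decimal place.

Nominal = Real × (Index/100) = 6170.88 × (101.6/100)
        = 6170.88 × 1.016 = 6269.6141

6269.6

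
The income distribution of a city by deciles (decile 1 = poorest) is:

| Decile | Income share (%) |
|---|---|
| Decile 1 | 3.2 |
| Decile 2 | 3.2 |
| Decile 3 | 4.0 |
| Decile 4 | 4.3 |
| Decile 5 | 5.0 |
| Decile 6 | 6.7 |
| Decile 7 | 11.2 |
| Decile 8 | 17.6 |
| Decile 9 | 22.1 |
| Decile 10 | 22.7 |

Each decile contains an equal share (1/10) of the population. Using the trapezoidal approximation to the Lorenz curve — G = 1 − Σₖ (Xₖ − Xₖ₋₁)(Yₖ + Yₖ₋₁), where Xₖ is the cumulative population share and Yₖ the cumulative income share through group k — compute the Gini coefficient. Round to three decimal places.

0.398

Cumulative income shares Yₖ: 0.0320, 0.0640, 0.1040, 0.1470, 0.1970, 0.2640, 0.3760, 0.5520, 0.7730, 1.0000
Σ (Xₖ−Xₖ₋₁)(Yₖ+Yₖ₋₁) = (1/10)(0.0320+0.0000) + (1/10)(0.0640+0.0320) + (1/10)(0.1040+0.0640) + (1/10)(0.1470+0.1040) + (1/10)(0.1970+0.1470) + (1/10)(0.2640+0.1970) + (1/10)(0.3760+0.2640) + (1/10)(0.5520+0.3760) + (1/10)(0.7730+0.5520) + (1/10)(1.0000+0.7730)
  = 0.0032 + 0.0096 + 0.0168 + 0.0251 + 0.0344 + 0.0461 + 0.0640 + 0.0928 + 0.1325 + 0.1773 = 0.6018
G = 1 − 0.6018 = 0.3982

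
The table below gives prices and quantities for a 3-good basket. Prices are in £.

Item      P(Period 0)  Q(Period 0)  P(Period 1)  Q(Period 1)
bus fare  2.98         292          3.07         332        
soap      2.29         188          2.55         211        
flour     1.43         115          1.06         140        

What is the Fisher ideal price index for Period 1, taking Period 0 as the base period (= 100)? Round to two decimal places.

Laspeyres component (base-period weights):
ΣP(Period 1)Q(Period 0) = 3.07×292 + 2.55×188 + 1.06×115 = 896.44 + 479.4 + 121.9 = 1497.74
ΣP(Period 0)Q(Period 0) = 2.98×292 + 2.29×188 + 1.43×115 = 870.16 + 430.52 + 164.45 = 1465.13
L = 1497.74 / 1465.13 × 100 = 102.2257
Paasche component (current-period weights):
ΣP(Period 1)Q(Period 1) = 3.07×332 + 2.55×211 + 1.06×140 = 1019.24 + 538.05 + 148.4 = 1705.69
ΣP(Period 0)Q(Period 1) = 2.98×332 + 2.29×211 + 1.43×140 = 989.36 + 483.19 + 200.2 = 1672.75
P = 1705.69 / 1672.75 × 100 = 101.9692
Fisher = √(L × P) = √(102.2257 × 101.9692) = 102.0974

102.10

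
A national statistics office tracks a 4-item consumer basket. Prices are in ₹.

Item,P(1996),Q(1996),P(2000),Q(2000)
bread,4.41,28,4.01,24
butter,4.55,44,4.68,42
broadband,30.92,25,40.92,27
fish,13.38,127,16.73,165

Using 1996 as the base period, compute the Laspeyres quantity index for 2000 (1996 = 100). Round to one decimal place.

119.4

Laspeyres quantity index uses base-period prices as weights.
ΣP(1996)·Q(2000) = 4.41×24 + 4.55×42 + 30.92×27 + 13.38×165 = 105.84 + 191.1 + 834.84 + 2207.7 = 3339.48
ΣP(1996)·Q(1996) = 4.41×28 + 4.55×44 + 30.92×25 + 13.38×127 = 123.48 + 200.2 + 773 + 1699.26 = 2795.94
Index = 3339.48 / 2795.94 × 100 = 119.4403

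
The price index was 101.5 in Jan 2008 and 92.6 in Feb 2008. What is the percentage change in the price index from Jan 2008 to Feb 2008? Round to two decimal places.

-8.77%

Change = (92.6 − 101.5) / 101.5 × 100
       = -8.9 / 101.5 × 100 = -8.7685%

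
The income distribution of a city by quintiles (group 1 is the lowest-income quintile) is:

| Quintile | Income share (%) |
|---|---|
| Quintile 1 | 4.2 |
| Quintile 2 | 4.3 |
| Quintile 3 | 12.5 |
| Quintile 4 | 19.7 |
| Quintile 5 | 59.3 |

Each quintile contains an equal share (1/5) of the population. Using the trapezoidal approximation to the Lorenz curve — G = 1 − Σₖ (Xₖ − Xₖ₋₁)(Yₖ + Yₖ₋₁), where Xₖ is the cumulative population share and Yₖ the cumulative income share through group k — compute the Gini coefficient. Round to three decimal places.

0.502

Cumulative income shares Yₖ: 0.0420, 0.0850, 0.2100, 0.4070, 1.0000
Σ (Xₖ−Xₖ₋₁)(Yₖ+Yₖ₋₁) = (1/5)(0.0420+0.0000) + (1/5)(0.0850+0.0420) + (1/5)(0.2100+0.0850) + (1/5)(0.4070+0.2100) + (1/5)(1.0000+0.4070)
  = 0.0084 + 0.0254 + 0.0590 + 0.1234 + 0.2814 = 0.4976
G = 1 − 0.4976 = 0.5024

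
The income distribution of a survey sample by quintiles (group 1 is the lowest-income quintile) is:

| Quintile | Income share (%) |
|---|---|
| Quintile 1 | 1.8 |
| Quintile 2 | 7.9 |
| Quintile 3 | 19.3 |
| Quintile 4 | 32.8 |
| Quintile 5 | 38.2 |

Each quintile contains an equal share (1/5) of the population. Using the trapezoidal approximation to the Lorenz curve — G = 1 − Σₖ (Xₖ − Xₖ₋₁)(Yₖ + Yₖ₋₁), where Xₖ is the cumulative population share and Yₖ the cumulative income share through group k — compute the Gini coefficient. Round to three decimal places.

Cumulative income shares Yₖ: 0.0180, 0.0970, 0.2900, 0.6180, 1.0000
Σ (Xₖ−Xₖ₋₁)(Yₖ+Yₖ₋₁) = (1/5)(0.0180+0.0000) + (1/5)(0.0970+0.0180) + (1/5)(0.2900+0.0970) + (1/5)(0.6180+0.2900) + (1/5)(1.0000+0.6180)
  = 0.0036 + 0.0230 + 0.0774 + 0.1816 + 0.3236 = 0.6092
G = 1 − 0.6092 = 0.3908

0.391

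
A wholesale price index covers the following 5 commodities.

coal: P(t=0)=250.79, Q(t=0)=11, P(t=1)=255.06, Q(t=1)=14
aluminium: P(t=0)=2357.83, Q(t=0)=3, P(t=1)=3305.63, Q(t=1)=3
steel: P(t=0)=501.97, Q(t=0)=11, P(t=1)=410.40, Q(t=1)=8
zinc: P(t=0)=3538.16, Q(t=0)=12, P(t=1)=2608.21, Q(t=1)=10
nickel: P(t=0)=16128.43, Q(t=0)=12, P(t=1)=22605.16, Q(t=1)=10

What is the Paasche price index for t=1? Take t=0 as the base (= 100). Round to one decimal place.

127.3

Paasche price index uses current-period quantities as weights.
ΣP(t=1)·Q(t=1) = 255.06×14 + 3305.63×3 + 410.40×8 + 2608.21×10 + 22605.16×10 = 3570.84 + 9916.89 + 3283.2 + 26082.1 + 226051.6 = 268904.63
ΣP(t=0)·Q(t=1) = 250.79×14 + 2357.83×3 + 501.97×8 + 3538.16×10 + 16128.43×10 = 3511.06 + 7073.49 + 4015.76 + 35381.6 + 161284.3 = 211266.21
Index = 268904.63 / 211266.21 × 100 = 127.2824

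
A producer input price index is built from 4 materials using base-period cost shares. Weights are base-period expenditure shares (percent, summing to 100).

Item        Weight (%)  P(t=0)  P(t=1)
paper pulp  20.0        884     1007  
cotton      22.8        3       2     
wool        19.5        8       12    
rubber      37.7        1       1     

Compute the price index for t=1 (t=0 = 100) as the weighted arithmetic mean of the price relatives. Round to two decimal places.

104.93

paper pulp: 20.0 × (1007/884) = 20.0 × 1.139140 = 22.7828
cotton: 22.8 × (2/3) = 22.8 × 0.666667 = 15.2000
wool: 19.5 × (12/8) = 19.5 × 1.500000 = 29.2500
rubber: 37.7 × (1/1) = 37.7 × 1.000000 = 37.7000
Index = Σ wᵢ·(p₁ᵢ/p₀ᵢ) = 22.7828 + 15.2000 + 29.2500 + 37.7000 = 104.9328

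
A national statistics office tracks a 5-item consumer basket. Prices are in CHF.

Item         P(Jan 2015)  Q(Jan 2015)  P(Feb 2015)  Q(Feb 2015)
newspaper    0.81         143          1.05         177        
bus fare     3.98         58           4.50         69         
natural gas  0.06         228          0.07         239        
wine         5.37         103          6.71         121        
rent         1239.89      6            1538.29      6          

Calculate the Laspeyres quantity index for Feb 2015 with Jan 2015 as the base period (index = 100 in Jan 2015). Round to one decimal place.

Laspeyres quantity index uses base-period prices as weights.
ΣP(Jan 2015)·Q(Feb 2015) = 0.81×177 + 3.98×69 + 0.06×239 + 5.37×121 + 1239.89×6 = 143.37 + 274.62 + 14.34 + 649.77 + 7439.34 = 8521.44
ΣP(Jan 2015)·Q(Jan 2015) = 0.81×143 + 3.98×58 + 0.06×228 + 5.37×103 + 1239.89×6 = 115.83 + 230.84 + 13.68 + 553.11 + 7439.34 = 8352.8
Index = 8521.44 / 8352.8 × 100 = 102.0190

102.0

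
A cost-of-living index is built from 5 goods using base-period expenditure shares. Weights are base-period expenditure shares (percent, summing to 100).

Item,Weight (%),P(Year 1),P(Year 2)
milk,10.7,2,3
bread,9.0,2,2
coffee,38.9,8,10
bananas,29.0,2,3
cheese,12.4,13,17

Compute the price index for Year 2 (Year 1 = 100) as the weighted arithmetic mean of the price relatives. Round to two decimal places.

milk: 10.7 × (3/2) = 10.7 × 1.500000 = 16.0500
bread: 9.0 × (2/2) = 9.0 × 1.000000 = 9.0000
coffee: 38.9 × (10/8) = 38.9 × 1.250000 = 48.6250
bananas: 29.0 × (3/2) = 29.0 × 1.500000 = 43.5000
cheese: 12.4 × (17/13) = 12.4 × 1.307692 = 16.2154
Index = Σ wᵢ·(p₁ᵢ/p₀ᵢ) = 16.0500 + 9.0000 + 48.6250 + 43.5000 + 16.2154 = 133.3904

133.39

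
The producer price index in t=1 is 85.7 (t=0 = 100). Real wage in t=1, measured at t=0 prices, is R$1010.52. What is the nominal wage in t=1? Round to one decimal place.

866.0

Nominal = Real × (Index/100) = 1010.52 × (85.7/100)
        = 1010.52 × 0.857 = 866.0156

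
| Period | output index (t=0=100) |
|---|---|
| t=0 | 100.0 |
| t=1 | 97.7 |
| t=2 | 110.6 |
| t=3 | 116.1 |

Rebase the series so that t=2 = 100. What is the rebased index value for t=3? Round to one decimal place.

105.0

Rebased(t=3) = 116.1 / 110.6 × 100 = 104.9729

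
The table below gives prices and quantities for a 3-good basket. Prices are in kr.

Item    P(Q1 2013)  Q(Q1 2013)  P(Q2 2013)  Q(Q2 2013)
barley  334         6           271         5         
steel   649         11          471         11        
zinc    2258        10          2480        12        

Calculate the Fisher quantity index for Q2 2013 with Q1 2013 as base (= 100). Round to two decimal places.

114.01

Laspeyres component (base-period weights):
ΣP(Q1 2013)Q(Q2 2013) = 334×5 + 649×11 + 2258×12 = 1670 + 7139 + 27096 = 35905
ΣP(Q1 2013)Q(Q1 2013) = 334×6 + 649×11 + 2258×10 = 2004 + 7139 + 22580 = 31723
L = 35905 / 31723 × 100 = 113.1829
Paasche component (current-period weights):
ΣP(Q2 2013)Q(Q2 2013) = 271×5 + 471×11 + 2480×12 = 1355 + 5181 + 29760 = 36296
ΣP(Q2 2013)Q(Q1 2013) = 271×6 + 471×11 + 2480×10 = 1626 + 5181 + 24800 = 31607
P = 36296 / 31607 × 100 = 114.8353
Fisher = √(L × P) = √(113.1829 × 114.8353) = 114.0061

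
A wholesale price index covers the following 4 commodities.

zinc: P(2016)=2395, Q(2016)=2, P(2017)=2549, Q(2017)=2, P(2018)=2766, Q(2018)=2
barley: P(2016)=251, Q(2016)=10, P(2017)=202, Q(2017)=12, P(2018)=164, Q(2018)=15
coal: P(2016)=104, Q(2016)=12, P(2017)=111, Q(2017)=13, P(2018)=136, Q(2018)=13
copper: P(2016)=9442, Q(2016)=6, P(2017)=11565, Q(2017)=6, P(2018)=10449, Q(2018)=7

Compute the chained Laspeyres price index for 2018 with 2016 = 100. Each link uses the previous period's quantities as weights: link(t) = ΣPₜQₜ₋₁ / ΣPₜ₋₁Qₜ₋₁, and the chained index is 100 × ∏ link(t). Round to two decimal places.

109.65

Link 2016→2017:
ΣP(2017)Q(2016) = 2549×2 + 202×10 + 111×12 + 11565×6 = 5098 + 2020 + 1332 + 69390 = 77840
ΣP(2016)Q(2016) = 2395×2 + 251×10 + 104×12 + 9442×6 = 4790 + 2510 + 1248 + 56652 = 65200
link = 77840/65200 = 1.193865
Link 2017→2018:
ΣP(2018)Q(2017) = 2766×2 + 164×12 + 136×13 + 10449×6 = 5532 + 1968 + 1768 + 62694 = 71962
ΣP(2017)Q(2017) = 2549×2 + 202×12 + 111×13 + 11565×6 = 5098 + 2424 + 1443 + 69390 = 78355
link = 71962/78355 = 0.918410
Chained index = 100 × 1.193865 × 0.918410 = 109.6457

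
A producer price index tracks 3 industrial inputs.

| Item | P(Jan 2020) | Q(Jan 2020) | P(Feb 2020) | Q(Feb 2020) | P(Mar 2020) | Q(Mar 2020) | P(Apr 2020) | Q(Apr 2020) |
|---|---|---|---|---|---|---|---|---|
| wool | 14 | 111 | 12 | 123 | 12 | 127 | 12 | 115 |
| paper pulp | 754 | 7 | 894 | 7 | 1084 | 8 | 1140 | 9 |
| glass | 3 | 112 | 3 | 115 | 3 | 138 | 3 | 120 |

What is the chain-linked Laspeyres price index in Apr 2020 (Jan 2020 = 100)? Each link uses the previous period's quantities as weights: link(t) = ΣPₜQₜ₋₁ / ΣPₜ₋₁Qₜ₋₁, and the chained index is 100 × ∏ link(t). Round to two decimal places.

134.22

Link Jan 2020→Feb 2020:
ΣP(Feb 2020)Q(Jan 2020) = 12×111 + 894×7 + 3×112 = 1332 + 6258 + 336 = 7926
ΣP(Jan 2020)Q(Jan 2020) = 14×111 + 754×7 + 3×112 = 1554 + 5278 + 336 = 7168
link = 7926/7168 = 1.105748
Link Feb 2020→Mar 2020:
ΣP(Mar 2020)Q(Feb 2020) = 12×123 + 1084×7 + 3×115 = 1476 + 7588 + 345 = 9409
ΣP(Feb 2020)Q(Feb 2020) = 12×123 + 894×7 + 3×115 = 1476 + 6258 + 345 = 8079
link = 9409/8079 = 1.164624
Link Mar 2020→Apr 2020:
ΣP(Apr 2020)Q(Mar 2020) = 12×127 + 1140×8 + 3×138 = 1524 + 9120 + 414 = 11058
ΣP(Mar 2020)Q(Mar 2020) = 12×127 + 1084×8 + 3×138 = 1524 + 8672 + 414 = 10610
link = 11058/10610 = 1.042224
Chained index = 100 × 1.105748 × 1.164624 × 1.042224 = 134.2156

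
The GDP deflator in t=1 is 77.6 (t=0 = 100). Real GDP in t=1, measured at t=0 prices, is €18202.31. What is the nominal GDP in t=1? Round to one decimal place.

Nominal = Real × (Index/100) = 18202.31 × (77.6/100)
        = 18202.31 × 0.776 = 14124.9926

14125.0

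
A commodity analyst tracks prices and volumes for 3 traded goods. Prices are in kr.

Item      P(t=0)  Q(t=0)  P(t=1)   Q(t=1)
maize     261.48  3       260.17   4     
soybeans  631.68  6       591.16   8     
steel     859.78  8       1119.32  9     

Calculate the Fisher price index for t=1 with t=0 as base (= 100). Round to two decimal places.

Laspeyres component (base-period weights):
ΣP(t=1)Q(t=0) = 260.17×3 + 591.16×6 + 1119.32×8 = 780.51 + 3546.96 + 8954.56 = 13282.03
ΣP(t=0)Q(t=0) = 261.48×3 + 631.68×6 + 859.78×8 = 784.44 + 3790.08 + 6878.24 = 11452.76
L = 13282.03 / 11452.76 × 100 = 115.9723
Paasche component (current-period weights):
ΣP(t=1)Q(t=1) = 260.17×4 + 591.16×8 + 1119.32×9 = 1040.68 + 4729.28 + 10073.88 = 15843.84
ΣP(t=0)Q(t=1) = 261.48×4 + 631.68×8 + 859.78×9 = 1045.92 + 5053.44 + 7738.02 = 13837.38
P = 15843.84 / 13837.38 × 100 = 114.5003
Fisher = √(L × P) = √(115.9723 × 114.5003) = 115.2339

115.23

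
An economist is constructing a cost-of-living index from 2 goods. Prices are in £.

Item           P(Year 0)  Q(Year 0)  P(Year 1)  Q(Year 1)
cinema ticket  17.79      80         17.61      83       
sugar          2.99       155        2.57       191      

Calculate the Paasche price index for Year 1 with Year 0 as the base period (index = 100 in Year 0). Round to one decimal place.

Paasche price index uses current-period quantities as weights.
ΣP(Year 1)·Q(Year 1) = 17.61×83 + 2.57×191 = 1461.63 + 490.87 = 1952.5
ΣP(Year 0)·Q(Year 1) = 17.79×83 + 2.99×191 = 1476.57 + 571.09 = 2047.66
Index = 1952.5 / 2047.66 × 100 = 95.3527

95.4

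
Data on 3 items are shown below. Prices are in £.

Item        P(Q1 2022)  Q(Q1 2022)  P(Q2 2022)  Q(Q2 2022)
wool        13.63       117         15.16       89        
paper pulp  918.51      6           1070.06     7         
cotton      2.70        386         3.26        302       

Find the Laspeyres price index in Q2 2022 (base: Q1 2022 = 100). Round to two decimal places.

Laspeyres price index uses base-period quantities as weights.
ΣP(Q2 2022)·Q(Q1 2022) = 15.16×117 + 1070.06×6 + 3.26×386 = 1773.72 + 6420.36 + 1258.36 = 9452.44
ΣP(Q1 2022)·Q(Q1 2022) = 13.63×117 + 918.51×6 + 2.70×386 = 1594.71 + 5511.06 + 1042.2 = 8147.97
Index = 9452.44 / 8147.97 × 100 = 116.0098

116.01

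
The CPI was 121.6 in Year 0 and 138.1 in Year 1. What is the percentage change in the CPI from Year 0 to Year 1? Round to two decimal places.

13.57%

Change = (138.1 − 121.6) / 121.6 × 100
       = 16.5 / 121.6 × 100 = 13.5691%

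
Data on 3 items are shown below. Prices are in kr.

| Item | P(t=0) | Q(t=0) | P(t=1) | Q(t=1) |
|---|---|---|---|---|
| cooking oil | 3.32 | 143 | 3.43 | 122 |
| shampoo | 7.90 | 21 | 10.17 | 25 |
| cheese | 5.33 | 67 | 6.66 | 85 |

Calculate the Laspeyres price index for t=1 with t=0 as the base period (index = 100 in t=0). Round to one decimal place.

Laspeyres price index uses base-period quantities as weights.
ΣP(t=1)·Q(t=0) = 3.43×143 + 10.17×21 + 6.66×67 = 490.49 + 213.57 + 446.22 = 1150.28
ΣP(t=0)·Q(t=0) = 3.32×143 + 7.90×21 + 5.33×67 = 474.76 + 165.9 + 357.11 = 997.77
Index = 1150.28 / 997.77 × 100 = 115.2851

115.3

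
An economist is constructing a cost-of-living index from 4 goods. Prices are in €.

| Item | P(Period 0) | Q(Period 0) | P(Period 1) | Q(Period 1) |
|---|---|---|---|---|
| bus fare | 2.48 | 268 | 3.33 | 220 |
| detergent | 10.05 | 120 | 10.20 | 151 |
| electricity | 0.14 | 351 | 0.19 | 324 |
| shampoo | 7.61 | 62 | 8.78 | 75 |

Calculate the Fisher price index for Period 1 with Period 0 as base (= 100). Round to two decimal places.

112.87

Laspeyres component (base-period weights):
ΣP(Period 1)Q(Period 0) = 3.33×268 + 10.20×120 + 0.19×351 + 8.78×62 = 892.44 + 1224 + 66.69 + 544.36 = 2727.49
ΣP(Period 0)Q(Period 0) = 2.48×268 + 10.05×120 + 0.14×351 + 7.61×62 = 664.64 + 1206 + 49.14 + 471.82 = 2391.6
L = 2727.49 / 2391.6 × 100 = 114.0446
Paasche component (current-period weights):
ΣP(Period 1)Q(Period 1) = 3.33×220 + 10.20×151 + 0.19×324 + 8.78×75 = 732.6 + 1540.2 + 61.56 + 658.5 = 2992.86
ΣP(Period 0)Q(Period 1) = 2.48×220 + 10.05×151 + 0.14×324 + 7.61×75 = 545.6 + 1517.55 + 45.36 + 570.75 = 2679.26
P = 2992.86 / 2679.26 × 100 = 111.7047
Fisher = √(L × P) = √(114.0446 × 111.7047) = 112.8686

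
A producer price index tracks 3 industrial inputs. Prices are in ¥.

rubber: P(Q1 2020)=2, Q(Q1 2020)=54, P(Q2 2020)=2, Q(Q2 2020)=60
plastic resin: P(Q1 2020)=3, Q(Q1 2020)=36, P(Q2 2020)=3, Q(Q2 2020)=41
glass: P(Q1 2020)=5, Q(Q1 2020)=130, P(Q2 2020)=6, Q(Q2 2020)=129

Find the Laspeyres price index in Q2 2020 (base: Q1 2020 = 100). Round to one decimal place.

Laspeyres price index uses base-period quantities as weights.
ΣP(Q2 2020)·Q(Q1 2020) = 2×54 + 3×36 + 6×130 = 108 + 108 + 780 = 996
ΣP(Q1 2020)·Q(Q1 2020) = 2×54 + 3×36 + 5×130 = 108 + 108 + 650 = 866
Index = 996 / 866 × 100 = 115.0115

115.0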